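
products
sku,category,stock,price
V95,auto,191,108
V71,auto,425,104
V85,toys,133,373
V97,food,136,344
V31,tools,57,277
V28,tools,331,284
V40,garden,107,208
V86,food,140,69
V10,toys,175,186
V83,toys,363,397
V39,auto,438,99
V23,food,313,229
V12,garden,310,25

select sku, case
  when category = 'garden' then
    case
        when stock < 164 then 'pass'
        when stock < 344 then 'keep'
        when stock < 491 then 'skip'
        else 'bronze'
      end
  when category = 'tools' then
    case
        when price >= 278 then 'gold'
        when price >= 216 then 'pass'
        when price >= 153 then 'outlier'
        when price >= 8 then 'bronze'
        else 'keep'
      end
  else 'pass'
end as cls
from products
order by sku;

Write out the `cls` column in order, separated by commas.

sku=V10: category='toys' → outer ELSE → pass
sku=V12: category='garden' → inner[stock < 344] → keep
sku=V23: category='food' → outer ELSE → pass
sku=V28: category='tools' → inner[price >= 278] → gold
sku=V31: category='tools' → inner[price >= 216] → pass
sku=V39: category='auto' → outer ELSE → pass
sku=V40: category='garden' → inner[stock < 164] → pass
sku=V71: category='auto' → outer ELSE → pass
sku=V83: category='toys' → outer ELSE → pass
sku=V85: category='toys' → outer ELSE → pass
sku=V86: category='food' → outer ELSE → pass
sku=V95: category='auto' → outer ELSE → pass
sku=V97: category='food' → outer ELSE → pass

pass, keep, pass, gold, pass, pass, pass, pass, pass, pass, pass, pass, pass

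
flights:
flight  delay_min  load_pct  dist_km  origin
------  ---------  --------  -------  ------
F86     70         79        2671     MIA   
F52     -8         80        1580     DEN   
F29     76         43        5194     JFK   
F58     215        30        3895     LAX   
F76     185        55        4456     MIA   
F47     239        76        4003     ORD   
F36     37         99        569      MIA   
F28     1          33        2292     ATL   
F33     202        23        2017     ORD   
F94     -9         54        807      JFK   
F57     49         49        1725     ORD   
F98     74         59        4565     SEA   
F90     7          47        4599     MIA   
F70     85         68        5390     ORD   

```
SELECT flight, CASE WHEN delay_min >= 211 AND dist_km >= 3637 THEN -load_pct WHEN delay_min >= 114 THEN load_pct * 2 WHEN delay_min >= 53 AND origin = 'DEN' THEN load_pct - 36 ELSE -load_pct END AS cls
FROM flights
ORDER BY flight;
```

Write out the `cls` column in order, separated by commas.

-33, -43, 46, -99, -76, -80, -49, -30, -68, 110, -79, -47, -54, -59

flight=F28: ELSE → -33
flight=F29: ELSE → -43
flight=F33: delay_min >= 114 → 46
flight=F36: ELSE → -99
flight=F47: delay_min >= 211 AND dist_km >= 3637 → -76
flight=F52: ELSE → -80
flight=F57: ELSE → -49
flight=F58: delay_min >= 211 AND dist_km >= 3637 → -30
flight=F70: ELSE → -68
flight=F76: delay_min >= 114 → 110
flight=F86: ELSE → -79
flight=F90: ELSE → -47
flight=F94: ELSE → -54
flight=F98: ELSE → -59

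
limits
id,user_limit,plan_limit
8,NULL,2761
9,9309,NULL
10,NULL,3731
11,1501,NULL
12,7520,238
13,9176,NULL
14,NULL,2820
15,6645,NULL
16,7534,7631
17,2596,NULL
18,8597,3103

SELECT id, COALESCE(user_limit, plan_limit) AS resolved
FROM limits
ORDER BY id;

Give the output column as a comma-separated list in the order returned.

2761, 9309, 3731, 1501, 7520, 9176, 2820, 6645, 7534, 2596, 8597

id=8: user_limit=NULL, plan_limit=2761 → 2761
id=9: user_limit=9309 → 9309
id=10: user_limit=NULL, plan_limit=3731 → 3731
id=11: user_limit=1501 → 1501
id=12: user_limit=7520 → 7520
id=13: user_limit=9176 → 9176
id=14: user_limit=NULL, plan_limit=2820 → 2820
id=15: user_limit=6645 → 6645
id=16: user_limit=7534 → 7534
id=17: user_limit=2596 → 2596
id=18: user_limit=8597 → 8597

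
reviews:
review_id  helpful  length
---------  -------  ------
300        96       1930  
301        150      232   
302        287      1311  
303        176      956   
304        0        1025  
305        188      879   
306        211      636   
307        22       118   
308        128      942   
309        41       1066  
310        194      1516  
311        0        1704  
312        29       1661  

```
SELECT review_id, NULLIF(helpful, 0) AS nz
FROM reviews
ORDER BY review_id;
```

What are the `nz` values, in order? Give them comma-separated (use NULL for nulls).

review_id=300: helpful=96 vs 0: differ → 96
review_id=301: helpful=150 vs 0: differ → 150
review_id=302: helpful=287 vs 0: differ → 287
review_id=303: helpful=176 vs 0: differ → 176
review_id=304: helpful=0 vs 0: equal → NULL
review_id=305: helpful=188 vs 0: differ → 188
review_id=306: helpful=211 vs 0: differ → 211
review_id=307: helpful=22 vs 0: differ → 22
review_id=308: helpful=128 vs 0: differ → 128
review_id=309: helpful=41 vs 0: differ → 41
review_id=310: helpful=194 vs 0: differ → 194
review_id=311: helpful=0 vs 0: equal → NULL
review_id=312: helpful=29 vs 0: differ → 29

96, 150, 287, 176, NULL, 188, 211, 22, 128, 41, 194, NULL, 29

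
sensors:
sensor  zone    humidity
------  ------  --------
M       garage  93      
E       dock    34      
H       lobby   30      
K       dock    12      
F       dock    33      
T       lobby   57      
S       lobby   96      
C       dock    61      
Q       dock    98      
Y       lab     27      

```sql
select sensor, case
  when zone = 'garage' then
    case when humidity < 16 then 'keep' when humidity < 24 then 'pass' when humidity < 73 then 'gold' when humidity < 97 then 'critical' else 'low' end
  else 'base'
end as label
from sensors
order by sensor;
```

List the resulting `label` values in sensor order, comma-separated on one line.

sensor=C: zone='dock' → outer ELSE → base
sensor=E: zone='dock' → outer ELSE → base
sensor=F: zone='dock' → outer ELSE → base
sensor=H: zone='lobby' → outer ELSE → base
sensor=K: zone='dock' → outer ELSE → base
sensor=M: zone='garage' → inner[humidity < 97] → critical
sensor=Q: zone='dock' → outer ELSE → base
sensor=S: zone='lobby' → outer ELSE → base
sensor=T: zone='lobby' → outer ELSE → base
sensor=Y: zone='lab' → outer ELSE → base

base, base, base, base, base, critical, base, base, base, base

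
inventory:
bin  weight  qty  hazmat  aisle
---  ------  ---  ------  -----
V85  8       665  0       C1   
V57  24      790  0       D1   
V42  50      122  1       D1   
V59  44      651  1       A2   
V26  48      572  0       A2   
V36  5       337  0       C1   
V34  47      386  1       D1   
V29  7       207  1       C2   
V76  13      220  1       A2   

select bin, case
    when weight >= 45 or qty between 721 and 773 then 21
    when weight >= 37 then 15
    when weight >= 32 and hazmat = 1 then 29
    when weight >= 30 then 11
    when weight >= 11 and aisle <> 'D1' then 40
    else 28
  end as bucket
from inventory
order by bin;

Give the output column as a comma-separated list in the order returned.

bin=V26: weight >= 45 or qty between 721 and 773 → 21
bin=V29: ELSE → 28
bin=V34: weight >= 45 or qty between 721 and 773 → 21
bin=V36: ELSE → 28
bin=V42: weight >= 45 or qty between 721 and 773 → 21
bin=V57: ELSE → 28
bin=V59: weight >= 37 → 15
bin=V76: weight >= 11 and aisle <> 'D1' → 40
bin=V85: ELSE → 28

21, 28, 21, 28, 21, 28, 15, 40, 28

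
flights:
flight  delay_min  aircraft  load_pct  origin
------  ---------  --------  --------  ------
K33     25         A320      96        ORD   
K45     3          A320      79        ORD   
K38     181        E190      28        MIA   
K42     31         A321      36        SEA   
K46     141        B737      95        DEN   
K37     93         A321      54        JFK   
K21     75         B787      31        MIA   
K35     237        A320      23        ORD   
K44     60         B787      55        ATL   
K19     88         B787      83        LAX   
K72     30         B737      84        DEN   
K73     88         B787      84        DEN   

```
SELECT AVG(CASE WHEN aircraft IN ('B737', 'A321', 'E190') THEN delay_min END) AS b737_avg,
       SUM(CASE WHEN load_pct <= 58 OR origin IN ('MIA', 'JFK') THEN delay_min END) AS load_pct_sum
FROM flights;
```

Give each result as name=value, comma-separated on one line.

[b737_avg: aircraft IN ('B737', 'A321', 'E190')]
flight=K33: ✗
flight=K45: ✗
flight=K38: ✓ → 181
flight=K42: ✓ → 31
flight=K46: ✓ → 141
flight=K37: ✓ → 93
flight=K21: ✗
flight=K35: ✗
flight=K44: ✗
flight=K19: ✗
flight=K72: ✓ → 30
flight=K73: ✗
b737_avg = (181 + 31 + 141 + 93 + 30) / 5 = 95.2
—
[load_pct_sum: load_pct <= 58 OR origin IN ('MIA', 'JFK')]
flight=K33: ✗
flight=K45: ✗
flight=K38: ✓ → 181
flight=K42: ✓ → 31
flight=K46: ✗
flight=K37: ✓ → 93
flight=K21: ✓ → 75
flight=K35: ✓ → 237
flight=K44: ✓ → 60
flight=K19: ✗
flight=K72: ✗
flight=K73: ✗
load_pct_sum = 181 + 31 + 93 + 75 + 237 + 60 = 677

b737_avg=95.2, load_pct_sum=677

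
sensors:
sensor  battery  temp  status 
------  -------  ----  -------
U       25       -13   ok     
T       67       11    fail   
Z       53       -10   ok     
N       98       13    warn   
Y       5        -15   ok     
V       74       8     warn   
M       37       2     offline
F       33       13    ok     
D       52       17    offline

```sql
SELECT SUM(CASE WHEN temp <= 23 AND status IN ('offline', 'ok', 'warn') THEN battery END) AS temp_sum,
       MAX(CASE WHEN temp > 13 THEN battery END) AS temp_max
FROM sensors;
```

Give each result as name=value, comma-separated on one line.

[temp_sum: temp <= 23 AND status IN ('offline', 'ok', 'warn')]
sensor=U: ✓ → 25
sensor=T: ✗
sensor=Z: ✓ → 53
sensor=N: ✓ → 98
sensor=Y: ✓ → 5
sensor=V: ✓ → 74
sensor=M: ✓ → 37
sensor=F: ✓ → 33
sensor=D: ✓ → 52
temp_sum = 25 + 53 + 98 + 5 + 74 + 37 + 33 + 52 = 377
—
[temp_max: temp > 13]
sensor=U: ✗
sensor=T: ✗
sensor=Z: ✗
sensor=N: ✗
sensor=Y: ✗
sensor=V: ✗
sensor=M: ✗
sensor=F: ✗
sensor=D: ✓ → 52
temp_max = MAX(52) = 52

temp_sum=377, temp_max=52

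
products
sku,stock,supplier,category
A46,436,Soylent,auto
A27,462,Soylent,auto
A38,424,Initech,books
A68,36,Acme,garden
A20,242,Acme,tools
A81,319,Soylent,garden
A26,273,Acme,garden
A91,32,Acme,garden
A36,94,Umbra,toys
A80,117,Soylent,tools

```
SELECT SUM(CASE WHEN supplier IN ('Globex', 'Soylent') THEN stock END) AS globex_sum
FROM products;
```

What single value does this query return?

1334

sku=A46: ✓ → 436
sku=A27: ✓ → 462
sku=A38: ✗
sku=A68: ✗
sku=A20: ✗
sku=A81: ✓ → 319
sku=A26: ✗
sku=A91: ✗
sku=A36: ✗
sku=A80: ✓ → 117
globex_sum = 436 + 462 + 319 + 117 = 1334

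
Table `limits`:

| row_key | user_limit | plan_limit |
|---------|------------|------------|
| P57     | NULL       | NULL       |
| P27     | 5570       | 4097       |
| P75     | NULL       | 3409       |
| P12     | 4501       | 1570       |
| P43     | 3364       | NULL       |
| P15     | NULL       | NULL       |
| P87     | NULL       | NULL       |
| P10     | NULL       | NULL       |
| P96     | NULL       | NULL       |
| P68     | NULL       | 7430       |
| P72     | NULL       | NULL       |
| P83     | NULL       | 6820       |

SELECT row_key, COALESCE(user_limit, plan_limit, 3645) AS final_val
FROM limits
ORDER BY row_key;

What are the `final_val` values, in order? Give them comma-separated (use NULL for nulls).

row_key=P10: user_limit=NULL, plan_limit=NULL, → literal 3645 → 3645
row_key=P12: user_limit=4501 → 4501
row_key=P15: user_limit=NULL, plan_limit=NULL, → literal 3645 → 3645
row_key=P27: user_limit=5570 → 5570
row_key=P43: user_limit=3364 → 3364
row_key=P57: user_limit=NULL, plan_limit=NULL, → literal 3645 → 3645
row_key=P68: user_limit=NULL, plan_limit=7430 → 7430
row_key=P72: user_limit=NULL, plan_limit=NULL, → literal 3645 → 3645
row_key=P75: user_limit=NULL, plan_limit=3409 → 3409
row_key=P83: user_limit=NULL, plan_limit=6820 → 6820
row_key=P87: user_limit=NULL, plan_limit=NULL, → literal 3645 → 3645
row_key=P96: user_limit=NULL, plan_limit=NULL, → literal 3645 → 3645

3645, 4501, 3645, 5570, 3364, 3645, 7430, 3645, 3409, 6820, 3645, 3645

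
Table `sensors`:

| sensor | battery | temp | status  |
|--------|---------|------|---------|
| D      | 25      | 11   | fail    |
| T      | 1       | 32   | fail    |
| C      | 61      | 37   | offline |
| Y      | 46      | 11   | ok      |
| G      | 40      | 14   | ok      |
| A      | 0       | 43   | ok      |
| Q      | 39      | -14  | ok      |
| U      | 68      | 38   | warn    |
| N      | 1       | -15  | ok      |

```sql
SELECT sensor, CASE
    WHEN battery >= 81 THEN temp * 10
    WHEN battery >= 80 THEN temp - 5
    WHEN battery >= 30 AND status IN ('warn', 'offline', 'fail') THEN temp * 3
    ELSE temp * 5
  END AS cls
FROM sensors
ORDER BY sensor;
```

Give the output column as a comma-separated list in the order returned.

215, 111, 55, 70, -75, -70, 160, 114, 55

sensor=A: ELSE → 215
sensor=C: battery >= 30 AND status IN ('warn', 'offline', 'fail') → 111
sensor=D: ELSE → 55
sensor=G: ELSE → 70
sensor=N: ELSE → -75
sensor=Q: ELSE → -70
sensor=T: ELSE → 160
sensor=U: battery >= 30 AND status IN ('warn', 'offline', 'fail') → 114
sensor=Y: ELSE → 55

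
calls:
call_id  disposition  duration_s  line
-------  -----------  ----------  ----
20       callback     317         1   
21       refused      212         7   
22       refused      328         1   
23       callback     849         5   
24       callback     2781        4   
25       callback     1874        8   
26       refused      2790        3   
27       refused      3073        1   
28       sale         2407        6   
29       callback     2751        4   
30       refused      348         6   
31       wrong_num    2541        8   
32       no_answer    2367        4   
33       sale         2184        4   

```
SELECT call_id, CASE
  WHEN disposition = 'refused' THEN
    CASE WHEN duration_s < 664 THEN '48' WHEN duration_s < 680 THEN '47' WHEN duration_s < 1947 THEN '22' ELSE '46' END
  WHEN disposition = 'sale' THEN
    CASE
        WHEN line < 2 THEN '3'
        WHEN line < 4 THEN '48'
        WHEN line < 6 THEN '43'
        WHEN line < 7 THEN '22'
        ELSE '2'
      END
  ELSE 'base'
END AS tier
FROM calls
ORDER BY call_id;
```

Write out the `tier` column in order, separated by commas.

base, 48, 48, base, base, base, 46, 46, 22, base, 48, base, base, 43

call_id=20: disposition='callback' → outer ELSE → base
call_id=21: disposition='refused' → inner[duration_s < 664] → 48
call_id=22: disposition='refused' → inner[duration_s < 664] → 48
call_id=23: disposition='callback' → outer ELSE → base
call_id=24: disposition='callback' → outer ELSE → base
call_id=25: disposition='callback' → outer ELSE → base
call_id=26: disposition='refused' → inner[ELSE] → 46
call_id=27: disposition='refused' → inner[ELSE] → 46
call_id=28: disposition='sale' → inner[line < 7] → 22
call_id=29: disposition='callback' → outer ELSE → base
call_id=30: disposition='refused' → inner[duration_s < 664] → 48
call_id=31: disposition='wrong_num' → outer ELSE → base
call_id=32: disposition='no_answer' → outer ELSE → base
call_id=33: disposition='sale' → inner[line < 6] → 43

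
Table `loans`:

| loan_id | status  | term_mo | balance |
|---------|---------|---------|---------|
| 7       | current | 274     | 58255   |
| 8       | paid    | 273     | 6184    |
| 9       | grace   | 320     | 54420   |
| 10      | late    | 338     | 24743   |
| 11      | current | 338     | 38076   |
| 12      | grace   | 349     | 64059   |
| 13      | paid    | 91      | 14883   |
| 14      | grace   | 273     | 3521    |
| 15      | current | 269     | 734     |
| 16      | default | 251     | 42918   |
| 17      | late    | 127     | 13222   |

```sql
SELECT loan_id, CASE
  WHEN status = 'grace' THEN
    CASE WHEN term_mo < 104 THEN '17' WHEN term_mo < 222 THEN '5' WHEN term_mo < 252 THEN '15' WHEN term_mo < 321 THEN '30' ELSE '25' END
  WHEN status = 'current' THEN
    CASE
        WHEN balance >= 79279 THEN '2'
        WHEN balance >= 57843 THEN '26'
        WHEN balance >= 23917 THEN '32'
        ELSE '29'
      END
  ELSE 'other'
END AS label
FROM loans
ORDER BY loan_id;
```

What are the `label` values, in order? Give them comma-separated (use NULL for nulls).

26, other, 30, other, 32, 25, other, 30, 29, other, other

loan_id=7: status='current' → inner[balance >= 57843] → 26
loan_id=8: status='paid' → outer ELSE → other
loan_id=9: status='grace' → inner[term_mo < 321] → 30
loan_id=10: status='late' → outer ELSE → other
loan_id=11: status='current' → inner[balance >= 23917] → 32
loan_id=12: status='grace' → inner[ELSE] → 25
loan_id=13: status='paid' → outer ELSE → other
loan_id=14: status='grace' → inner[term_mo < 321] → 30
loan_id=15: status='current' → inner[ELSE] → 29
loan_id=16: status='default' → outer ELSE → other
loan_id=17: status='late' → outer ELSE → other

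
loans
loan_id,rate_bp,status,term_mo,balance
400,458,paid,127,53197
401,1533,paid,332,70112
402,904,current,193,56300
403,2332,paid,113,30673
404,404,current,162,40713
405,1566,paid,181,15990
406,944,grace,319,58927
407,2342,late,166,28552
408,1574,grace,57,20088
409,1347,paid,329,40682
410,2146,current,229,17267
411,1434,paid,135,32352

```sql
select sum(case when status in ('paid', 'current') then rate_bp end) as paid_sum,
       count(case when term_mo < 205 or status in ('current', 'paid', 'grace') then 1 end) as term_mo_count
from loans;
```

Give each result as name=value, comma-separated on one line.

paid_sum=12124, term_mo_count=12

[paid_sum: status in ('paid', 'current')]
loan_id=400: ✓ → 458
loan_id=401: ✓ → 1533
loan_id=402: ✓ → 904
loan_id=403: ✓ → 2332
loan_id=404: ✓ → 404
loan_id=405: ✓ → 1566
loan_id=406: ✗
loan_id=407: ✗
loan_id=408: ✗
loan_id=409: ✓ → 1347
loan_id=410: ✓ → 2146
loan_id=411: ✓ → 1434
paid_sum = 458 + 1533 + 904 + 2332 + 404 + 1566 + 1347 + 2146 + 1434 = 12124
—
[term_mo_count: term_mo < 205 or status in ('current', 'paid', 'grace')]
loan_id=400: ✓ → 1
loan_id=401: ✓ → 1
loan_id=402: ✓ → 1
loan_id=403: ✓ → 1
loan_id=404: ✓ → 1
loan_id=405: ✓ → 1
loan_id=406: ✓ → 1
loan_id=407: ✓ → 1
loan_id=408: ✓ → 1
loan_id=409: ✓ → 1
loan_id=410: ✓ → 1
loan_id=411: ✓ → 1
term_mo_count = COUNT(1, 1, 1, 1, 1, 1, 1, 1, 1, 1, 1, 1) = 12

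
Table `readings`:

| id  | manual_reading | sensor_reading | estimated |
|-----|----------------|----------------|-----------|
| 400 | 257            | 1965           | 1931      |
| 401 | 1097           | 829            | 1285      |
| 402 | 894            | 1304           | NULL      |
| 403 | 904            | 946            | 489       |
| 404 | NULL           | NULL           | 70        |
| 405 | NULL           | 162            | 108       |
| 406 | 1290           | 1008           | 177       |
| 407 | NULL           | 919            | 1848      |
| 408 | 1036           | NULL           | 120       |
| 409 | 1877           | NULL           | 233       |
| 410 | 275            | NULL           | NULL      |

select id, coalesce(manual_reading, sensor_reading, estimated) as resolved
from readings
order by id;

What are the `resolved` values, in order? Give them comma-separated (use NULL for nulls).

id=400: manual_reading=257 → 257
id=401: manual_reading=1097 → 1097
id=402: manual_reading=894 → 894
id=403: manual_reading=904 → 904
id=404: manual_reading=NULL, sensor_reading=NULL, estimated=70 → 70
id=405: manual_reading=NULL, sensor_reading=162 → 162
id=406: manual_reading=1290 → 1290
id=407: manual_reading=NULL, sensor_reading=919 → 919
id=408: manual_reading=1036 → 1036
id=409: manual_reading=1877 → 1877
id=410: manual_reading=275 → 275

257, 1097, 894, 904, 70, 162, 1290, 919, 1036, 1877, 275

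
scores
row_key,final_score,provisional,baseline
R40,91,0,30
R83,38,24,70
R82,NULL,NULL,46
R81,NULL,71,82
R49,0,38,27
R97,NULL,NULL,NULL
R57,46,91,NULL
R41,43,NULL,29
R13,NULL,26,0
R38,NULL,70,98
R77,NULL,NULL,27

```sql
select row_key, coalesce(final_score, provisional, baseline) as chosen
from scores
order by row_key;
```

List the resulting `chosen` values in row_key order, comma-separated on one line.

row_key=R13: final_score=NULL, provisional=26 → 26
row_key=R38: final_score=NULL, provisional=70 → 70
row_key=R40: final_score=91 → 91
row_key=R41: final_score=43 → 43
row_key=R49: final_score=0 → 0
row_key=R57: final_score=46 → 46
row_key=R77: final_score=NULL, provisional=NULL, baseline=27 → 27
row_key=R81: final_score=NULL, provisional=71 → 71
row_key=R82: final_score=NULL, provisional=NULL, baseline=46 → 46
row_key=R83: final_score=38 → 38
row_key=R97: final_score=NULL, provisional=NULL, baseline=NULL (all NULL) → NULL

26, 70, 91, 43, 0, 46, 27, 71, 46, 38, NULL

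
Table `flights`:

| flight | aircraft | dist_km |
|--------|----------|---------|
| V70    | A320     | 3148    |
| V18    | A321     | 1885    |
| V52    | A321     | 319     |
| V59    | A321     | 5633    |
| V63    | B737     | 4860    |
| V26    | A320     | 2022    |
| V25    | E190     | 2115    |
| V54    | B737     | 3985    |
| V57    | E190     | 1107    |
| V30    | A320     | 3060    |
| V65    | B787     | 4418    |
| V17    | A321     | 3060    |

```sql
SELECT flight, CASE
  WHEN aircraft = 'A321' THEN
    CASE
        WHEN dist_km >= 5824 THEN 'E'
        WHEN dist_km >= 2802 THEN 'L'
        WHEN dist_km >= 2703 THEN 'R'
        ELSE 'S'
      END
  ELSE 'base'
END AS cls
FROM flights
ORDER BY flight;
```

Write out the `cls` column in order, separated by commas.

L, S, base, base, base, S, base, base, L, base, base, base

flight=V17: aircraft='A321' → inner[dist_km >= 2802] → L
flight=V18: aircraft='A321' → inner[ELSE] → S
flight=V25: aircraft='E190' → outer ELSE → base
flight=V26: aircraft='A320' → outer ELSE → base
flight=V30: aircraft='A320' → outer ELSE → base
flight=V52: aircraft='A321' → inner[ELSE] → S
flight=V54: aircraft='B737' → outer ELSE → base
flight=V57: aircraft='E190' → outer ELSE → base
flight=V59: aircraft='A321' → inner[dist_km >= 2802] → L
flight=V63: aircraft='B737' → outer ELSE → base
flight=V65: aircraft='B787' → outer ELSE → base
flight=V70: aircraft='A320' → outer ELSE → base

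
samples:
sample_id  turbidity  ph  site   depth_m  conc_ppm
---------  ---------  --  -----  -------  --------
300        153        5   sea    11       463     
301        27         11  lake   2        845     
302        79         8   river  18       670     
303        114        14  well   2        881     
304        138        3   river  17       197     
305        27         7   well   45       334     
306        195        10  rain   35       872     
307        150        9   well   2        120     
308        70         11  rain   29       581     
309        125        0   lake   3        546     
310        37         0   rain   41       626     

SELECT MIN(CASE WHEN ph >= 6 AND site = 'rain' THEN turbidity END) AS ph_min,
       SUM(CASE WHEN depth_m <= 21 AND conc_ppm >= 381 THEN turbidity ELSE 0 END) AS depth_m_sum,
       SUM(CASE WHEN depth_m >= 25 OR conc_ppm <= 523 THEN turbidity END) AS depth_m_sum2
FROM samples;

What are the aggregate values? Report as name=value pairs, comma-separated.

ph_min=70, depth_m_sum=498, depth_m_sum2=770

[ph_min: ph >= 6 AND site = 'rain']
sample_id=300: ✗
sample_id=301: ✗
sample_id=302: ✗
sample_id=303: ✗
sample_id=304: ✗
sample_id=305: ✗
sample_id=306: ✓ → 195
sample_id=307: ✗
sample_id=308: ✓ → 70
sample_id=309: ✗
sample_id=310: ✗
ph_min = MIN(195, 70) = 70
—
[depth_m_sum: depth_m <= 21 AND conc_ppm >= 381]
sample_id=300: ✓ → 153
sample_id=301: ✓ → 27
sample_id=302: ✓ → 79
sample_id=303: ✓ → 114
sample_id=304: ✗
sample_id=305: ✗
sample_id=306: ✗
sample_id=307: ✗
sample_id=308: ✗
sample_id=309: ✓ → 125
sample_id=310: ✗
depth_m_sum = 153 + 27 + 79 + 114 + 125 = 498
—
[depth_m_sum2: depth_m >= 25 OR conc_ppm <= 523]
sample_id=300: ✓ → 153
sample_id=301: ✗
sample_id=302: ✗
sample_id=303: ✗
sample_id=304: ✓ → 138
sample_id=305: ✓ → 27
sample_id=306: ✓ → 195
sample_id=307: ✓ → 150
sample_id=308: ✓ → 70
sample_id=309: ✗
sample_id=310: ✓ → 37
depth_m_sum2 = 153 + 138 + 27 + 195 + 150 + 70 + 37 = 770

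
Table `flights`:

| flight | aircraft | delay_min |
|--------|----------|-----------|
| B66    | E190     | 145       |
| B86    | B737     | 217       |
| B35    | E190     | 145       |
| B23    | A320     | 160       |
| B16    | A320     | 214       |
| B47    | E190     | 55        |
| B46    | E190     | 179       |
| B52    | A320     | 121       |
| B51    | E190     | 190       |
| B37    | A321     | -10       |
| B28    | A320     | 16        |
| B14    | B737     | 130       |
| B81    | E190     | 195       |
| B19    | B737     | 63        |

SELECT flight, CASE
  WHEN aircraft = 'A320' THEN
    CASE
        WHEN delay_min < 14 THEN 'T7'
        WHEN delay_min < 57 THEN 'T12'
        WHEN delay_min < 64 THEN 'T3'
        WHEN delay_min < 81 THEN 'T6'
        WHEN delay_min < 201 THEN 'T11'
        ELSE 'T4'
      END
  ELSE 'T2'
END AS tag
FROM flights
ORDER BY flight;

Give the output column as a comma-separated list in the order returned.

flight=B14: aircraft='B737' → outer ELSE → T2
flight=B16: aircraft='A320' → inner[ELSE] → T4
flight=B19: aircraft='B737' → outer ELSE → T2
flight=B23: aircraft='A320' → inner[delay_min < 201] → T11
flight=B28: aircraft='A320' → inner[delay_min < 57] → T12
flight=B35: aircraft='E190' → outer ELSE → T2
flight=B37: aircraft='A321' → outer ELSE → T2
flight=B46: aircraft='E190' → outer ELSE → T2
flight=B47: aircraft='E190' → outer ELSE → T2
flight=B51: aircraft='E190' → outer ELSE → T2
flight=B52: aircraft='A320' → inner[delay_min < 201] → T11
flight=B66: aircraft='E190' → outer ELSE → T2
flight=B81: aircraft='E190' → outer ELSE → T2
flight=B86: aircraft='B737' → outer ELSE → T2

T2, T4, T2, T11, T12, T2, T2, T2, T2, T2, T11, T2, T2, T2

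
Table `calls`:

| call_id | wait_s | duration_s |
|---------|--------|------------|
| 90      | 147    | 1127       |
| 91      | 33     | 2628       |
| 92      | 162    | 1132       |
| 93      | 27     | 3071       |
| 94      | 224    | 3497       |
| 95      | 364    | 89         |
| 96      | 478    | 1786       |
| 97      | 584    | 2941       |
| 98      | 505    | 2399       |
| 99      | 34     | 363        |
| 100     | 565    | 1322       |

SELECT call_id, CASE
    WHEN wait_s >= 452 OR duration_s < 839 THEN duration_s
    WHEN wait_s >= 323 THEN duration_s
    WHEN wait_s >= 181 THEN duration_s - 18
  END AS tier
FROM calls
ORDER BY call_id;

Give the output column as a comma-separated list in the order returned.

NULL, NULL, NULL, NULL, 3479, 89, 1786, 2941, 2399, 363, 1322

call_id=90: (no match → NULL) → NULL
call_id=91: (no match → NULL) → NULL
call_id=92: (no match → NULL) → NULL
call_id=93: (no match → NULL) → NULL
call_id=94: wait_s >= 181 → 3479
call_id=95: wait_s >= 452 OR duration_s < 839 → 89
call_id=96: wait_s >= 452 OR duration_s < 839 → 1786
call_id=97: wait_s >= 452 OR duration_s < 839 → 2941
call_id=98: wait_s >= 452 OR duration_s < 839 → 2399
call_id=99: wait_s >= 452 OR duration_s < 839 → 363
call_id=100: wait_s >= 452 OR duration_s < 839 → 1322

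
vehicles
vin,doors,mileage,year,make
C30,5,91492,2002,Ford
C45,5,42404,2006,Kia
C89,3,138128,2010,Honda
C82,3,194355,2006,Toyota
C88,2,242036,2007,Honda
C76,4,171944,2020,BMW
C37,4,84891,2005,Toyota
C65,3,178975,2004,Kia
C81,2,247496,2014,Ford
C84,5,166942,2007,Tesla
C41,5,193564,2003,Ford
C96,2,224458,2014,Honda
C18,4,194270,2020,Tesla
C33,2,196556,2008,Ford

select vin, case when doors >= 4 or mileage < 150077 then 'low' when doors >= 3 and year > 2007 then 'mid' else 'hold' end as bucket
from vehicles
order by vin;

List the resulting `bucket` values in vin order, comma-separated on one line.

vin=C18: doors >= 4 or mileage < 150077 → low
vin=C30: doors >= 4 or mileage < 150077 → low
vin=C33: ELSE → hold
vin=C37: doors >= 4 or mileage < 150077 → low
vin=C41: doors >= 4 or mileage < 150077 → low
vin=C45: doors >= 4 or mileage < 150077 → low
vin=C65: ELSE → hold
vin=C76: doors >= 4 or mileage < 150077 → low
vin=C81: ELSE → hold
vin=C82: ELSE → hold
vin=C84: doors >= 4 or mileage < 150077 → low
vin=C88: ELSE → hold
vin=C89: doors >= 4 or mileage < 150077 → low
vin=C96: ELSE → hold

low, low, hold, low, low, low, hold, low, hold, hold, low, hold, low, hold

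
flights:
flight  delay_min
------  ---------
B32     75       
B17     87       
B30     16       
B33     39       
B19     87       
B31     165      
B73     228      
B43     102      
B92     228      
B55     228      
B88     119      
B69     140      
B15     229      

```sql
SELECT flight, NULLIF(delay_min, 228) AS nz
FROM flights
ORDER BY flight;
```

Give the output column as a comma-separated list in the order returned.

229, 87, 87, 16, 165, 75, 39, 102, NULL, 140, NULL, 119, NULL

flight=B15: delay_min=229 vs 228: differ → 229
flight=B17: delay_min=87 vs 228: differ → 87
flight=B19: delay_min=87 vs 228: differ → 87
flight=B30: delay_min=16 vs 228: differ → 16
flight=B31: delay_min=165 vs 228: differ → 165
flight=B32: delay_min=75 vs 228: differ → 75
flight=B33: delay_min=39 vs 228: differ → 39
flight=B43: delay_min=102 vs 228: differ → 102
flight=B55: delay_min=228 vs 228: equal → NULL
flight=B69: delay_min=140 vs 228: differ → 140
flight=B73: delay_min=228 vs 228: equal → NULL
flight=B88: delay_min=119 vs 228: differ → 119
flight=B92: delay_min=228 vs 228: equal → NULL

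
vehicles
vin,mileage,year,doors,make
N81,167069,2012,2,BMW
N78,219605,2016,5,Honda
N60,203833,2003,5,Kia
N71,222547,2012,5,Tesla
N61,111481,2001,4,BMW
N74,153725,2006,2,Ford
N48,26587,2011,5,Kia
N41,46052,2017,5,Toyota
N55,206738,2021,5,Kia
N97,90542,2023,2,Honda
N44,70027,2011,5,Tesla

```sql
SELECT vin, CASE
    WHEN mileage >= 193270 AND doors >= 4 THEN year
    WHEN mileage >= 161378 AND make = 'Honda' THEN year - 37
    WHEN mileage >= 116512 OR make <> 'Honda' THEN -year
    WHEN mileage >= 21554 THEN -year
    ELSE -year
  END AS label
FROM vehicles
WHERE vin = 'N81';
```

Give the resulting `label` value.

vin = N81: mileage=167069, year=2012, doors=2, make=BMW.
mileage >= 193270 AND doors >= 4 → false
mileage >= 161378 AND make = 'Honda' → false
mileage >= 116512 OR make <> 'Honda' → true → -2012

-2012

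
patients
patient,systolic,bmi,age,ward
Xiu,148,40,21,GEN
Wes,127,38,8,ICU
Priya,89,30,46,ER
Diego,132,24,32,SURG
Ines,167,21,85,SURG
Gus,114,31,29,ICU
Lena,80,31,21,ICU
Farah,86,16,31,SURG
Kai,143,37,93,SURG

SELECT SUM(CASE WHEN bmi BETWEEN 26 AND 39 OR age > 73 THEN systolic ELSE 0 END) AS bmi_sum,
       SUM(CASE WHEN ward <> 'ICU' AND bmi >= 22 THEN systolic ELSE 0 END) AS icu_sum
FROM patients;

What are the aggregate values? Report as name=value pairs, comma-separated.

bmi_sum=720, icu_sum=512

[bmi_sum: bmi BETWEEN 26 AND 39 OR age > 73]
patient=Xiu: ✗
patient=Wes: ✓ → 127
patient=Priya: ✓ → 89
patient=Diego: ✗
patient=Ines: ✓ → 167
patient=Gus: ✓ → 114
patient=Lena: ✓ → 80
patient=Farah: ✗
patient=Kai: ✓ → 143
bmi_sum = 127 + 89 + 167 + 114 + 80 + 143 = 720
—
[icu_sum: ward <> 'ICU' AND bmi >= 22]
patient=Xiu: ✓ → 148
patient=Wes: ✗
patient=Priya: ✓ → 89
patient=Diego: ✓ → 132
patient=Ines: ✗
patient=Gus: ✗
patient=Lena: ✗
patient=Farah: ✗
patient=Kai: ✓ → 143
icu_sum = 148 + 89 + 132 + 143 = 512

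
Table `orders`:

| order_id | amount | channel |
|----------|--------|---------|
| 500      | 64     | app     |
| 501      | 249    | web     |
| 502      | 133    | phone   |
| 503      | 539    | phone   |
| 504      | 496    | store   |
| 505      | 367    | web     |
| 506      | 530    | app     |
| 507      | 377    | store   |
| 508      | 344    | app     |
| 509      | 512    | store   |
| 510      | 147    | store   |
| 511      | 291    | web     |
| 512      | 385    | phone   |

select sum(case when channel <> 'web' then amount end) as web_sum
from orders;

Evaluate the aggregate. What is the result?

order_id=500: ✓ → 64
order_id=501: ✗
order_id=502: ✓ → 133
order_id=503: ✓ → 539
order_id=504: ✓ → 496
order_id=505: ✗
order_id=506: ✓ → 530
order_id=507: ✓ → 377
order_id=508: ✓ → 344
order_id=509: ✓ → 512
order_id=510: ✓ → 147
order_id=511: ✗
order_id=512: ✓ → 385
web_sum = 64 + 133 + 539 + 496 + 530 + 377 + 344 + 512 + 147 + 385 = 3527

3527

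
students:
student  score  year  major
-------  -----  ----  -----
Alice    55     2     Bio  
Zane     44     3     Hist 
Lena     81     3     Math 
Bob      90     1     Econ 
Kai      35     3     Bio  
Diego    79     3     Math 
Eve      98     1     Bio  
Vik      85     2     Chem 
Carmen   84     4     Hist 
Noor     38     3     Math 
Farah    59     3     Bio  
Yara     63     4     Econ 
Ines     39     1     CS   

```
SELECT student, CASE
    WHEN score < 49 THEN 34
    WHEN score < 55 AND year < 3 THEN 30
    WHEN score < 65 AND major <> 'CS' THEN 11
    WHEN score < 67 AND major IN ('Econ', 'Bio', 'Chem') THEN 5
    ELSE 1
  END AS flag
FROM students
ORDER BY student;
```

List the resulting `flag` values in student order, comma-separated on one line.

11, 1, 1, 1, 1, 11, 34, 34, 1, 34, 1, 11, 34

student=Alice: score < 65 AND major <> 'CS' → 11
student=Bob: ELSE → 1
student=Carmen: ELSE → 1
student=Diego: ELSE → 1
student=Eve: ELSE → 1
student=Farah: score < 65 AND major <> 'CS' → 11
student=Ines: score < 49 → 34
student=Kai: score < 49 → 34
student=Lena: ELSE → 1
student=Noor: score < 49 → 34
student=Vik: ELSE → 1
student=Yara: score < 65 AND major <> 'CS' → 11
student=Zane: score < 49 → 34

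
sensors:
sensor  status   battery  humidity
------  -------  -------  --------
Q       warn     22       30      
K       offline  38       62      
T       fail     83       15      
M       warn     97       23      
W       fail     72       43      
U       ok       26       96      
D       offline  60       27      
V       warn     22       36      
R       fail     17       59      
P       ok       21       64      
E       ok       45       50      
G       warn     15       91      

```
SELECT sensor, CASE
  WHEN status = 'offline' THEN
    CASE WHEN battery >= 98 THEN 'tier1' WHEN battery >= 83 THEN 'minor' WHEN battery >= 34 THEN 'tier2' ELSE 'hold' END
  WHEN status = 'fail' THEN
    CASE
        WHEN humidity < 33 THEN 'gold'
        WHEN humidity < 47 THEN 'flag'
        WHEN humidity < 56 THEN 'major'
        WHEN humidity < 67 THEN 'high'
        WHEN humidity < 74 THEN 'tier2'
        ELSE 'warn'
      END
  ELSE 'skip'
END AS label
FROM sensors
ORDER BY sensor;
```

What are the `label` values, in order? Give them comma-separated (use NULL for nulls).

sensor=D: status='offline' → inner[battery >= 34] → tier2
sensor=E: status='ok' → outer ELSE → skip
sensor=G: status='warn' → outer ELSE → skip
sensor=K: status='offline' → inner[battery >= 34] → tier2
sensor=M: status='warn' → outer ELSE → skip
sensor=P: status='ok' → outer ELSE → skip
sensor=Q: status='warn' → outer ELSE → skip
sensor=R: status='fail' → inner[humidity < 67] → high
sensor=T: status='fail' → inner[humidity < 33] → gold
sensor=U: status='ok' → outer ELSE → skip
sensor=V: status='warn' → outer ELSE → skip
sensor=W: status='fail' → inner[humidity < 47] → flag

tier2, skip, skip, tier2, skip, skip, skip, high, gold, skip, skip, flag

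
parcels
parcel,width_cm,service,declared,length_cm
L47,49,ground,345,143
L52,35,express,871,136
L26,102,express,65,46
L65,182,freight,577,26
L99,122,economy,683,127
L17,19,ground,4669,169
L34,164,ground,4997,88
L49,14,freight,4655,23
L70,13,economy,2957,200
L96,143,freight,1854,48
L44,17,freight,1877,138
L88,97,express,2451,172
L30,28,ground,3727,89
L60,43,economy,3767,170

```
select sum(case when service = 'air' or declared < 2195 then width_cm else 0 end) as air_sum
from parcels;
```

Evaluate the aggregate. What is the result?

650

parcel=L47: ✓ → 49
parcel=L52: ✓ → 35
parcel=L26: ✓ → 102
parcel=L65: ✓ → 182
parcel=L99: ✓ → 122
parcel=L17: ✗
parcel=L34: ✗
parcel=L49: ✗
parcel=L70: ✗
parcel=L96: ✓ → 143
parcel=L44: ✓ → 17
parcel=L88: ✗
parcel=L30: ✗
parcel=L60: ✗
air_sum = 49 + 35 + 102 + 182 + 122 + 143 + 17 = 650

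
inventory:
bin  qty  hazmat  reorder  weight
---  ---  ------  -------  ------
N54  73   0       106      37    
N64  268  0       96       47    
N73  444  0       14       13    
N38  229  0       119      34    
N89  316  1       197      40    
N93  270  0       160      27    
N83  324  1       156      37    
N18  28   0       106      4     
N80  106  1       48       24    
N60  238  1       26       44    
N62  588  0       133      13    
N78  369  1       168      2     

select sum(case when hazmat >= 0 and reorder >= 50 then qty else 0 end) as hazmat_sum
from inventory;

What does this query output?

2465

bin=N54: ✓ → 73
bin=N64: ✓ → 268
bin=N73: ✗
bin=N38: ✓ → 229
bin=N89: ✓ → 316
bin=N93: ✓ → 270
bin=N83: ✓ → 324
bin=N18: ✓ → 28
bin=N80: ✗
bin=N60: ✗
bin=N62: ✓ → 588
bin=N78: ✓ → 369
hazmat_sum = 73 + 268 + 229 + 316 + 270 + 324 + 28 + 588 + 369 = 2465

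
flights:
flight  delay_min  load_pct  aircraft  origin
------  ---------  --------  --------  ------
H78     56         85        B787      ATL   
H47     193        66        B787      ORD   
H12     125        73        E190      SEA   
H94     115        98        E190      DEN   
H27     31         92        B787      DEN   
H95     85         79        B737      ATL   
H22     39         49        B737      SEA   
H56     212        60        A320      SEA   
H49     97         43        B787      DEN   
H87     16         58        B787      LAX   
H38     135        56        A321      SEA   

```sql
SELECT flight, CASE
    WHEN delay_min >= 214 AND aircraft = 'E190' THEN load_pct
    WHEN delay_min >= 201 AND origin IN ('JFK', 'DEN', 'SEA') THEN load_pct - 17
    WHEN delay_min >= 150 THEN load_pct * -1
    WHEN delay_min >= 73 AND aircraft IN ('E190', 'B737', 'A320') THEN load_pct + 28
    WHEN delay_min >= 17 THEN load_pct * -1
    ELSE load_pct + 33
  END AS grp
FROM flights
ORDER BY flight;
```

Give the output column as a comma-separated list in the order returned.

flight=H12: delay_min >= 73 AND aircraft IN ('E190', 'B737', 'A320') → 101
flight=H22: delay_min >= 17 → -49
flight=H27: delay_min >= 17 → -92
flight=H38: delay_min >= 17 → -56
flight=H47: delay_min >= 150 → -66
flight=H49: delay_min >= 17 → -43
flight=H56: delay_min >= 201 AND origin IN ('JFK', 'DEN', 'SEA') → 43
flight=H78: delay_min >= 17 → -85
flight=H87: ELSE → 91
flight=H94: delay_min >= 73 AND aircraft IN ('E190', 'B737', 'A320') → 126
flight=H95: delay_min >= 73 AND aircraft IN ('E190', 'B737', 'A320') → 107

101, -49, -92, -56, -66, -43, 43, -85, 91, 126, 107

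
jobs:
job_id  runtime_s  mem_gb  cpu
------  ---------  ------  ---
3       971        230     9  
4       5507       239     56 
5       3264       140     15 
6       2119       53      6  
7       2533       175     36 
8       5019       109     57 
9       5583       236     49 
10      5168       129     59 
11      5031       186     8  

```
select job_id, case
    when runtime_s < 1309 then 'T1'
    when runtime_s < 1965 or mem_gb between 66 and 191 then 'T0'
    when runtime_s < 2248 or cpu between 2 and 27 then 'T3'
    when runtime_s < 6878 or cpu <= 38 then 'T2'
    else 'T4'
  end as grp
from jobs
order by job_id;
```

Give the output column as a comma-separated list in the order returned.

T1, T2, T0, T3, T0, T0, T2, T0, T0

job_id=3: runtime_s < 1309 → T1
job_id=4: runtime_s < 6878 or cpu <= 38 → T2
job_id=5: runtime_s < 1965 or mem_gb between 66 and 191 → T0
job_id=6: runtime_s < 2248 or cpu between 2 and 27 → T3
job_id=7: runtime_s < 1965 or mem_gb between 66 and 191 → T0
job_id=8: runtime_s < 1965 or mem_gb between 66 and 191 → T0
job_id=9: runtime_s < 6878 or cpu <= 38 → T2
job_id=10: runtime_s < 1965 or mem_gb between 66 and 191 → T0
job_id=11: runtime_s < 1965 or mem_gb between 66 and 191 → T0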